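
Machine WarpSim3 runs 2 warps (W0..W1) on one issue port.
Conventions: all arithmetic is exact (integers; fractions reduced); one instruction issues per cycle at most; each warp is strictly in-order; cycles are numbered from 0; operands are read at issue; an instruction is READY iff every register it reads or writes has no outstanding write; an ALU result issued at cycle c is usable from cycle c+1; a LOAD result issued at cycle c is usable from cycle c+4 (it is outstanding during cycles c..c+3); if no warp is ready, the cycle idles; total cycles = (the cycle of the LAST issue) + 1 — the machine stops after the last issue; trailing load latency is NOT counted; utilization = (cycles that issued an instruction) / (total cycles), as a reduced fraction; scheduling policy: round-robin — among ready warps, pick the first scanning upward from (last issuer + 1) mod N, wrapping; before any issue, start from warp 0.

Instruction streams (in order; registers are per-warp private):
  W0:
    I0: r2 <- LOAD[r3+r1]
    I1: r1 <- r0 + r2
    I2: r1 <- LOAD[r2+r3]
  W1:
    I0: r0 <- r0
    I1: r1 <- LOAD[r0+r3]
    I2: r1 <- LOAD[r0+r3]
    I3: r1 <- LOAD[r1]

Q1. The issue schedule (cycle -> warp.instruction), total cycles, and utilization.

cycle 0: W0.I0
cycle 1: W1.I0
cycle 2: W1.I1
cycle 3: idle
cycle 4: W0.I1
cycle 5: W0.I2
cycle 6: W1.I2
cycle 7: idle
cycle 8: idle
cycle 9: idle
cycle 10: W1.I3

Answer: 11 cycles, utilization 7/11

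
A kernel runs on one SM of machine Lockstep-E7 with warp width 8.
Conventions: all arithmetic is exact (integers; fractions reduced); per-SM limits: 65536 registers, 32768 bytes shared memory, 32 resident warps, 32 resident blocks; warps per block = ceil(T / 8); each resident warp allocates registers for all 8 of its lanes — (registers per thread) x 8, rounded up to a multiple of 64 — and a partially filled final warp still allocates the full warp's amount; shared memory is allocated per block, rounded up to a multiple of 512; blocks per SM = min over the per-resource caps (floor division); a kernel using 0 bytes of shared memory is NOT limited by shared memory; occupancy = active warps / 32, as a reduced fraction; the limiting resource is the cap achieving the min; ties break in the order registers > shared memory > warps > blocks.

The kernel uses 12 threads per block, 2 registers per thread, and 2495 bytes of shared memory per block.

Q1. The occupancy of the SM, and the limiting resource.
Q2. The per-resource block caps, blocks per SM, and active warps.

Answer: occupancy 3/4, limited by shared memory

registers: 512 blocks
shared memory: 12 blocks
warps: 16 blocks
blocks: 32 blocks

Answer: 12 blocks, 24 active warps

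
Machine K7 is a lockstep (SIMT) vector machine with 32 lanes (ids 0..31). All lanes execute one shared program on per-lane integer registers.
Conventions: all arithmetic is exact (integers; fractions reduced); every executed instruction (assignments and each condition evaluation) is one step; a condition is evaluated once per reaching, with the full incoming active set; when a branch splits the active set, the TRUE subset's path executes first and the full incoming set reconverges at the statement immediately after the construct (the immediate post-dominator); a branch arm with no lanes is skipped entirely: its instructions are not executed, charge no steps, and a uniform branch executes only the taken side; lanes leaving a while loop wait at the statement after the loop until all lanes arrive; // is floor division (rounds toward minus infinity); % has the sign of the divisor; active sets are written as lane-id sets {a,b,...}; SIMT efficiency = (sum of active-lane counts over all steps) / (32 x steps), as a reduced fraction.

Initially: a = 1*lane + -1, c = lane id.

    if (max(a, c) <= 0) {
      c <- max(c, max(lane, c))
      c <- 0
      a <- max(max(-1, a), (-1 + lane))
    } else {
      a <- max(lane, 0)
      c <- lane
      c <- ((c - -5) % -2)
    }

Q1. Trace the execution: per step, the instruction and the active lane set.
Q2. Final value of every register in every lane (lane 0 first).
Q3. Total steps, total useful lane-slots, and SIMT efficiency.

step 0: eval (max(a, c) <= 0)        {0,1,2,3,4,5,6,7,8,9,10,11,12,13,14,15,16,17,18,19,20,21,22,23,24,25,26,27,28,29,30,31}
step 1: c <- max(c, max(lane, c))    {0}
step 2: c <- 0                       {0}
step 3: a <- max(max(-1, a), (-1 + lane)) {0}
step 4: a <- max(lane, 0)            {1,2,3,4,5,6,7,8,9,10,11,12,13,14,15,16,17,18,19,20,21,22,23,24,25,26,27,28,29,30,31}
step 5: c <- lane                    {1,2,3,4,5,6,7,8,9,10,11,12,13,14,15,16,17,18,19,20,21,22,23,24,25,26,27,28,29,30,31}
step 6: c <- ((c - -5) % -2)         {1,2,3,4,5,6,7,8,9,10,11,12,13,14,15,16,17,18,19,20,21,22,23,24,25,26,27,28,29,30,31}

Answer: 7 steps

a: -1,1,2,3,4,5,6,7,8,9,10,11,12,13,14,15,16,17,18,19,20,21,22,23,24,25,26,27,28,29,30,31
c: 0,0,-1,0,-1,0,-1,0,-1,0,-1,0,-1,0,-1,0,-1,0,-1,0,-1,0,-1,0,-1,0,-1,0,-1,0,-1,0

steps = 7; useful = 128; efficiency = 128/224 = 4/7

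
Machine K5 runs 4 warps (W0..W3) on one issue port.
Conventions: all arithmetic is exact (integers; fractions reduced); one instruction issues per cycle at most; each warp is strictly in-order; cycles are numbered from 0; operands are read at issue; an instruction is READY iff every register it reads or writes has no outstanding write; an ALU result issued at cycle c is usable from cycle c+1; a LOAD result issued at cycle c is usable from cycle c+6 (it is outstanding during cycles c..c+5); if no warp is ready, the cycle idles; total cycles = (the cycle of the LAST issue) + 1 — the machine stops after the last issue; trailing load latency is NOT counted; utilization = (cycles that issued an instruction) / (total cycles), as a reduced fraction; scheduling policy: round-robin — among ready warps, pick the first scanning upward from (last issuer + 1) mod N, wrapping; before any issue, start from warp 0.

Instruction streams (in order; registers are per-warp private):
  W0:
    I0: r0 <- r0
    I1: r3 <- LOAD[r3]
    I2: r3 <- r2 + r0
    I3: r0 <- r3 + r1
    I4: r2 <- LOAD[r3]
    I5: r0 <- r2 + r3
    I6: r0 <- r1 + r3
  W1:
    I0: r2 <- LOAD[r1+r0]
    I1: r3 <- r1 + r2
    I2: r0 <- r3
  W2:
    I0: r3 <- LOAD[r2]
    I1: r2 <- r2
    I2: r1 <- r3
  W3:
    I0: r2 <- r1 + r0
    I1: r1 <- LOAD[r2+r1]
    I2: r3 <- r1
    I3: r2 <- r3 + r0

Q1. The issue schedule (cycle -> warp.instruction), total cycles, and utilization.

cycle 0: W0.I0
cycle 1: W1.I0
cycle 2: W2.I0
cycle 3: W3.I0
cycle 4: W0.I1
cycle 5: W2.I1
cycle 6: W3.I1
cycle 7: W1.I1
cycle 8: W2.I2
cycle 9: W1.I2
cycle 10: W0.I2
cycle 11: W0.I3
cycle 12: W3.I2
cycle 13: W0.I4
cycle 14: W3.I3
cycle 15: idle
cycle 16: idle
cycle 17: idle
cycle 18: idle
cycle 19: W0.I5
cycle 20: W0.I6

Answer: 21 cycles, utilization 17/21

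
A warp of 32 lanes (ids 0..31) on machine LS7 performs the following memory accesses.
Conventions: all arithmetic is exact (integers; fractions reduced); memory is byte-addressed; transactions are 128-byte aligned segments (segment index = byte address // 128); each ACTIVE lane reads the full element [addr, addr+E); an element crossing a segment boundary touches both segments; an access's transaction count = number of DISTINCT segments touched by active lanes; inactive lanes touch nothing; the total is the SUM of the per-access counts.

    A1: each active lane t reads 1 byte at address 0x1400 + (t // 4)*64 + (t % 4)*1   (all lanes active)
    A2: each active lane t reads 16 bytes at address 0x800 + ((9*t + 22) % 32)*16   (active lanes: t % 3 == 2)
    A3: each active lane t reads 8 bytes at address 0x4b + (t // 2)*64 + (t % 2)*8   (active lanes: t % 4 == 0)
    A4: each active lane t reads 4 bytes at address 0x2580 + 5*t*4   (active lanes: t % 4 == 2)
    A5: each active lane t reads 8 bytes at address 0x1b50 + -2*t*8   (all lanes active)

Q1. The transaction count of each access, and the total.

A1: 4 transactions
A2: 4 transactions
A3: 8 transactions
A4: 5 transactions
A5: 5 transactions

Answer: 4,4,8,5,5; total 26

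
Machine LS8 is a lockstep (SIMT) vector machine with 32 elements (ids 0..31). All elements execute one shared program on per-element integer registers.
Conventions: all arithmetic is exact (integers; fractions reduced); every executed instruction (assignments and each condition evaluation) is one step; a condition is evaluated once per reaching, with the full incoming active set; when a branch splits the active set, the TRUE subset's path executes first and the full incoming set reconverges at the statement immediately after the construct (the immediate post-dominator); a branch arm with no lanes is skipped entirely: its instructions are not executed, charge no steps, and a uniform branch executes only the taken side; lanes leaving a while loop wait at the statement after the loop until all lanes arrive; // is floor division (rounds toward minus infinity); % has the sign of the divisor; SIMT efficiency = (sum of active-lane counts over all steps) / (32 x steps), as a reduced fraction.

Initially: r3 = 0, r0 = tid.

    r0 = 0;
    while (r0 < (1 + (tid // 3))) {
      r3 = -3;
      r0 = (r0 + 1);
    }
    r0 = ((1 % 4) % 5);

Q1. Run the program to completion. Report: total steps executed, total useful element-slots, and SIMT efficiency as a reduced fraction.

Answer: 36 steps, 657 useful, 73/128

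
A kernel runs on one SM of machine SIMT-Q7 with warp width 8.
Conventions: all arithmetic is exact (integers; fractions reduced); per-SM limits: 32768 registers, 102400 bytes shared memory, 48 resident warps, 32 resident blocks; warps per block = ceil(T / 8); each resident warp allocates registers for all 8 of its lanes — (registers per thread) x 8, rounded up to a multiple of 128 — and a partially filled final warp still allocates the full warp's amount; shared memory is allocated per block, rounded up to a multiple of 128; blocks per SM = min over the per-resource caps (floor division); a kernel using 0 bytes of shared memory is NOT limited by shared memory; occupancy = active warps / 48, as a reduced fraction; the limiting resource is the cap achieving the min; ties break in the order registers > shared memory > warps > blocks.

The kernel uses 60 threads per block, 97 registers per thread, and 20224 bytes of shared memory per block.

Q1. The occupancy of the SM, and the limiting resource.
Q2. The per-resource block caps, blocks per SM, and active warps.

Answer: occupancy 2/3, limited by registers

registers: 4 blocks
shared memory: 5 blocks
warps: 6 blocks
blocks: 32 blocks

Answer: 4 blocks, 32 active warps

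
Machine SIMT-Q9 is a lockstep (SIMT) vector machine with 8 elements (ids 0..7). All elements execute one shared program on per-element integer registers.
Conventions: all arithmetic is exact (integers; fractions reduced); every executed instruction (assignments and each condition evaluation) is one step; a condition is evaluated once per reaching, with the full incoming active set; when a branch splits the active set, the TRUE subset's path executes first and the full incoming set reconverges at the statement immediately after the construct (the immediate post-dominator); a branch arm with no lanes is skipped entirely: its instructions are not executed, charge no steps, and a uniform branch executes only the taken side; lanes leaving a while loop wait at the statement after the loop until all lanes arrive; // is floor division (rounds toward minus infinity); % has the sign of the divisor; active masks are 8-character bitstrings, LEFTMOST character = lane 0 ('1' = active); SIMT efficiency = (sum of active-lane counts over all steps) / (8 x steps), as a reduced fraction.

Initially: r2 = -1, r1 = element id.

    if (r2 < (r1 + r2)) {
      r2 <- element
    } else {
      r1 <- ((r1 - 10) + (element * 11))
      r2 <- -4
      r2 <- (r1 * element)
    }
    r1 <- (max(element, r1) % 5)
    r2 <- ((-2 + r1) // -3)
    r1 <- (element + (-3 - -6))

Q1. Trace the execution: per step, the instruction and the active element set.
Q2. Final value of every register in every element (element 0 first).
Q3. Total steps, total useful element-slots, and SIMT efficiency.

step 0: eval (r2 < (r1 + r2))        11111111
step 1: r2 <- element                01111111
step 2: r1 <- ((r1 - 10) + (element * 11)) 10000000
step 3: r2 <- -4                     10000000
step 4: r2 <- (r1 * element)         10000000
step 5: r1 <- (max(element, r1) % 5) 11111111
step 6: r2 <- ((-2 + r1) // -3)      11111111
step 7: r1 <- (element + (-3 - -6))  11111111

Answer: 8 steps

r2: 0,0,0,-1,-1,0,0,0
r1: 3,4,5,6,7,8,9,10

steps = 8; useful = 42; efficiency = 42/64 = 21/32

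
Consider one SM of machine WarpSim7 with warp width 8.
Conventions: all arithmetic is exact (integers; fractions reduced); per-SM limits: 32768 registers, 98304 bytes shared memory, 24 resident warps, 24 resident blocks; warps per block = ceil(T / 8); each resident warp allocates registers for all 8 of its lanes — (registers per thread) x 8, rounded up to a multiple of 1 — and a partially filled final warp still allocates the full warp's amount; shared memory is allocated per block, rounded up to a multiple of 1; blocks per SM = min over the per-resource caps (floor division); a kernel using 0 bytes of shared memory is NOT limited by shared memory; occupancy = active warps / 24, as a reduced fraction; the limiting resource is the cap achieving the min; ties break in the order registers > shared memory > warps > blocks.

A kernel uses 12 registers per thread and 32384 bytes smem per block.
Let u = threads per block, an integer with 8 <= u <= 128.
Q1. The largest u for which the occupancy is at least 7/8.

Answer: u = 96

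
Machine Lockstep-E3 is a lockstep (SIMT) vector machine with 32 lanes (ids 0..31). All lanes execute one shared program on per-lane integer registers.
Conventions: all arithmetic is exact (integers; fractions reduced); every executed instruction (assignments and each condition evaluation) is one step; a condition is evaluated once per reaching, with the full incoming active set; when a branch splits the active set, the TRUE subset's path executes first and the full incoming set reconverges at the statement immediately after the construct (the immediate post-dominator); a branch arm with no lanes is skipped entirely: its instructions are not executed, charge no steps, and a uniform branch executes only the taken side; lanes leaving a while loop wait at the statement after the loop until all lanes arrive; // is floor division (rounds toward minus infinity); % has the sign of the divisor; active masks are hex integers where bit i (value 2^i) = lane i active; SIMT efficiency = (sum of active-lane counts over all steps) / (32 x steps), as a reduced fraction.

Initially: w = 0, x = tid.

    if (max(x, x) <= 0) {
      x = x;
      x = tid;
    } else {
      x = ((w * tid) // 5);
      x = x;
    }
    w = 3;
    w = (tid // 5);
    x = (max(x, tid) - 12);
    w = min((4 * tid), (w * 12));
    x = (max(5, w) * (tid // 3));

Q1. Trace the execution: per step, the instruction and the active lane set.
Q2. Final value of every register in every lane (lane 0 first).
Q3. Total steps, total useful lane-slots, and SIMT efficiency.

step 0: eval (max(x, x) <= 0)        0xffffffff
step 1: x <- x                       0x00000001
step 2: x <- tid                     0x00000001
step 3: x <- ((w * tid) // 5)        0xfffffffe
step 4: x <- x                       0xfffffffe
step 5: w <- 3                       0xffffffff
step 6: w <- (tid // 5)              0xffffffff
step 7: x <- (max(x, tid) - 12)      0xffffffff
step 8: w <- min((4 * tid), (w * 12)) 0xffffffff
step 9: x <- (max(5, w) * (tid // 3)) 0xffffffff

Answer: 10 steps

w: 0,0,0,0,0,12,12,12,12,12,24,24,24,24,24,36,36,36,36,36,48,48,48,48,48,60,60,60,60,60,72,72
x: 0,0,0,5,5,12,24,24,24,36,72,72,96,96,96,180,180,180,216,216,288,336,336,336,384,480,480,540,540,540,720,720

steps = 10; useful = 256; efficiency = 256/320 = 4/5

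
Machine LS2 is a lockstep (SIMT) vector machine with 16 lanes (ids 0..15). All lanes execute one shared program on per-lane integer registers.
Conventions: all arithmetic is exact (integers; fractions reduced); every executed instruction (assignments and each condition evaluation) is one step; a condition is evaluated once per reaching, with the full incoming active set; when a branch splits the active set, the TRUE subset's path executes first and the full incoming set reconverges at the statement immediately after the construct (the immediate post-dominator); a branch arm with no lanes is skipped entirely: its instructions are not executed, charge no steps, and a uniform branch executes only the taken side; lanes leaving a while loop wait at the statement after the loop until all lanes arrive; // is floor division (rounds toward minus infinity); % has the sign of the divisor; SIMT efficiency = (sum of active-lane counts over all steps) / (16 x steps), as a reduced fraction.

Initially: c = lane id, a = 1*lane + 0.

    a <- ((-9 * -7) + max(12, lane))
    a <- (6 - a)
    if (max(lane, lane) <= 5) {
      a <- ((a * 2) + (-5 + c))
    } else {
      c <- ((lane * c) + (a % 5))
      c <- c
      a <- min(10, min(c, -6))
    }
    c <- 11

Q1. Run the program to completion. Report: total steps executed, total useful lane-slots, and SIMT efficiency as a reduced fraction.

Answer: 8 steps, 100 useful, 25/32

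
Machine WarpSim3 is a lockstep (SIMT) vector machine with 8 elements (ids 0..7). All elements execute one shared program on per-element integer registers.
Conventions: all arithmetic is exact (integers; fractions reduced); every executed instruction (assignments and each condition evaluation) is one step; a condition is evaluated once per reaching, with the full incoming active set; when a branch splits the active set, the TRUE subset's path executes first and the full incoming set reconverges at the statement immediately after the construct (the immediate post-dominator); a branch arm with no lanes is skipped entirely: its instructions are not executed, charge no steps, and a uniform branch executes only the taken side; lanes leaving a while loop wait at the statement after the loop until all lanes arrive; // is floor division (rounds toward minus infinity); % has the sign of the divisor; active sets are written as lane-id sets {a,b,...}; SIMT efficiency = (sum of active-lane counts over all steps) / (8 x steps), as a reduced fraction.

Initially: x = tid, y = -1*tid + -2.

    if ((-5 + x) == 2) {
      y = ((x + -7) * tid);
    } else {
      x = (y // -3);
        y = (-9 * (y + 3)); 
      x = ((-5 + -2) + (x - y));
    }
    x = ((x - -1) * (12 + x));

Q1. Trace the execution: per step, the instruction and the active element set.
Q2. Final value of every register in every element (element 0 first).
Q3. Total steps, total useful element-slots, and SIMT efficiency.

step 0: eval ((-5 + x) == 2)         {0,1,2,3,4,5,6,7}
step 1: y <- ((x + -7) * tid)        {7}
step 2: x <- (y // -3)               {0,1,2,3,4,5,6}
step 3: y <- (-9 * (y + 3))          {0,1,2,3,4,5,6}
step 4: x <- ((-5 + -2) + (x - y))   {0,1,2,3,4,5,6}
step 5: x <- ((x - -1) * (12 + x))   {0,1,2,3,4,5,6,7}

Answer: 6 steps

x: 42,-30,42,276,620,1160,1862,152
y: -9,0,9,18,27,36,45,0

steps = 6; useful = 38; efficiency = 38/48 = 19/24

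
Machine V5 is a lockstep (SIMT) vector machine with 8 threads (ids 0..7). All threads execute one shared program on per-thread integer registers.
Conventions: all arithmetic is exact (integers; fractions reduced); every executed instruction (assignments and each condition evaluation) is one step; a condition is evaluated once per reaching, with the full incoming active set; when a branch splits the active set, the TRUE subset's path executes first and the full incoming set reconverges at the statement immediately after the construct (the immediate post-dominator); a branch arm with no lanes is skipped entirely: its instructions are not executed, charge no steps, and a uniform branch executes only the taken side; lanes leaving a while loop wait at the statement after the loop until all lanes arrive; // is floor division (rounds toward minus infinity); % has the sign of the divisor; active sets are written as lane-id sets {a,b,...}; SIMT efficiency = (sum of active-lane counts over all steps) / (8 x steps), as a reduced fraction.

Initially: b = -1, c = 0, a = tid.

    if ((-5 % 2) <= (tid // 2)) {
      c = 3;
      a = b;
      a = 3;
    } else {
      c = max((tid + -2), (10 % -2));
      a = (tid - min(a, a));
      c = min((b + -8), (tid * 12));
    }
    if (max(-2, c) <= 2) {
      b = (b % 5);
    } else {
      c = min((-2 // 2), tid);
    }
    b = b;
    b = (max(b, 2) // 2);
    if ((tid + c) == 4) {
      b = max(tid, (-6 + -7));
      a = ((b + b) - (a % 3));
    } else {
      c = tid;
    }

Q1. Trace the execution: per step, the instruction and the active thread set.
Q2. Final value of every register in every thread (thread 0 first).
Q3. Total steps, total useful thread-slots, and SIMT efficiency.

step 0: eval ((-5 % 2) <= (tid // 2)) {0,1,2,3,4,5,6,7}
step 1: c <- 3                       {2,3,4,5,6,7}
step 2: a <- b                       {2,3,4,5,6,7}
step 3: a <- 3                       {2,3,4,5,6,7}
step 4: c <- max((tid + -2), (10 % -2)) {0,1}
step 5: a <- (tid - min(a, a))       {0,1}
step 6: c <- min((b + -8), (tid * 12)) {0,1}
step 7: eval (max(-2, c) <= 2)       {0,1,2,3,4,5,6,7}
step 8: b <- (b % 5)                 {0,1}
step 9: c <- min((-2 // 2), tid)     {2,3,4,5,6,7}
step 10: b <- b                       {0,1,2,3,4,5,6,7}
step 11: b <- (max(b, 2) // 2)        {0,1,2,3,4,5,6,7}
step 12: eval ((tid + c) == 4)        {0,1,2,3,4,5,6,7}
step 13: b <- max(tid, (-6 + -7))     {5}
step 14: a <- ((b + b) - (a % 3))     {5}
step 15: c <- tid                     {0,1,2,3,4,6,7}

Answer: 16 steps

b: 2,2,1,1,1,5,1,1
c: 0,1,2,3,4,-1,6,7
a: 0,0,3,3,3,10,3,3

steps = 16; useful = 81; efficiency = 81/128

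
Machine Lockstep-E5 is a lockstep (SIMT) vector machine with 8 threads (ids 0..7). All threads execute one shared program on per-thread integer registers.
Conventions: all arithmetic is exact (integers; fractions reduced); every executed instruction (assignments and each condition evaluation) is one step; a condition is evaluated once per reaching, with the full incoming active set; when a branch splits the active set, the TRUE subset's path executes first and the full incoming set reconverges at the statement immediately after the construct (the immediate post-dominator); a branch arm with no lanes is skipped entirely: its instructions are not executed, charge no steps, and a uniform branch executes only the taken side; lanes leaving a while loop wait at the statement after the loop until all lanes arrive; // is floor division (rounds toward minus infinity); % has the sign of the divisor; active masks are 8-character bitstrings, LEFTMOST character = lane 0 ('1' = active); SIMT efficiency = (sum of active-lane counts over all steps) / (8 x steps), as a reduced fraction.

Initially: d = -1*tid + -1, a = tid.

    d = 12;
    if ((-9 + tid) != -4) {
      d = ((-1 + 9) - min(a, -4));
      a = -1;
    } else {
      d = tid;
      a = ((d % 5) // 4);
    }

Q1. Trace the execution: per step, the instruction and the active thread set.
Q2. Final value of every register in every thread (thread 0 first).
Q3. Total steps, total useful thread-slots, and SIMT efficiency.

step 0: d <- 12                      11111111
step 1: eval ((-9 + tid) != -4)      11111111
step 2: d <- ((-1 + 9) - min(a, -4)) 11111011
step 3: a <- -1                      11111011
step 4: d <- tid                     00000100
step 5: a <- ((d % 5) // 4)          00000100

Answer: 6 steps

d: 12,12,12,12,12,5,12,12
a: -1,-1,-1,-1,-1,0,-1,-1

steps = 6; useful = 32; efficiency = 32/48 = 2/3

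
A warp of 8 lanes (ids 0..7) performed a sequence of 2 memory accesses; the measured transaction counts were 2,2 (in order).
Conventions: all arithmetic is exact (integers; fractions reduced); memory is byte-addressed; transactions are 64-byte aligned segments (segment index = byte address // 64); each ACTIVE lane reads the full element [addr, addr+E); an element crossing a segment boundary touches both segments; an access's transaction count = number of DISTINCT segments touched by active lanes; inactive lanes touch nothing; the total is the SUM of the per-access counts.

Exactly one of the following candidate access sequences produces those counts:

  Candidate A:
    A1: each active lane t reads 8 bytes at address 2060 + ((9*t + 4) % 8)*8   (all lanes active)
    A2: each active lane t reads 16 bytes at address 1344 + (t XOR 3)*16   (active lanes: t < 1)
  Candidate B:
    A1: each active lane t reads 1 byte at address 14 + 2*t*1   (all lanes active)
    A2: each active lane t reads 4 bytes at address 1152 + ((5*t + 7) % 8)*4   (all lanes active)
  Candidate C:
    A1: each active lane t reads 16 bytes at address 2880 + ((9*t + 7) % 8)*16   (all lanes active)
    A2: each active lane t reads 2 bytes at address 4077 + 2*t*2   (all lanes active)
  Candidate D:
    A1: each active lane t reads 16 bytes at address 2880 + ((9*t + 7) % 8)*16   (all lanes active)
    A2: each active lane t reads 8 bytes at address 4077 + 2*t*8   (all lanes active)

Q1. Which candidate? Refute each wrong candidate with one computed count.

A: A2 gives 1 transaction, not 2
B: A1 gives 1 transaction, not 2
D: A2 gives 3 transactions, not 2
C: all counts match (2,2)

Answer: C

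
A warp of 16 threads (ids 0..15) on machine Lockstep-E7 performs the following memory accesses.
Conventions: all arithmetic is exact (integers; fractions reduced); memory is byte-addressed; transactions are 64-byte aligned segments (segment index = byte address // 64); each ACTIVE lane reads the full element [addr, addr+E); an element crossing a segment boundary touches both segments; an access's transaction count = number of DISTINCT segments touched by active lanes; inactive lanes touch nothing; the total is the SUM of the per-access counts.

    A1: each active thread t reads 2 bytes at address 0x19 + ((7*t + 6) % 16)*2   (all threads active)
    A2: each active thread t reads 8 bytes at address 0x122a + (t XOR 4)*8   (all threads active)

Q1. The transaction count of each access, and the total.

A1: 1 transaction
A2: 3 transactions

Answer: 1,3; total 4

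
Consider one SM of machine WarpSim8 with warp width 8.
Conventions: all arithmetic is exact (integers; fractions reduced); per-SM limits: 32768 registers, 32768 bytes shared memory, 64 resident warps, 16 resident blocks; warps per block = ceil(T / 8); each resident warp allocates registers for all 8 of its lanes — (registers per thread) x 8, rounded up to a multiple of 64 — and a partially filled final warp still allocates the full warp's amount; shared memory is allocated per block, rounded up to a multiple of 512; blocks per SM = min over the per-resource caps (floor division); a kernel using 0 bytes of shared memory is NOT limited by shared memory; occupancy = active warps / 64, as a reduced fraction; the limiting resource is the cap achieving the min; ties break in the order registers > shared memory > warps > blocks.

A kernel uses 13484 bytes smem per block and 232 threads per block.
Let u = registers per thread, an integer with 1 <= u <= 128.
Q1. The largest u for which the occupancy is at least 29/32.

Answer: u = 64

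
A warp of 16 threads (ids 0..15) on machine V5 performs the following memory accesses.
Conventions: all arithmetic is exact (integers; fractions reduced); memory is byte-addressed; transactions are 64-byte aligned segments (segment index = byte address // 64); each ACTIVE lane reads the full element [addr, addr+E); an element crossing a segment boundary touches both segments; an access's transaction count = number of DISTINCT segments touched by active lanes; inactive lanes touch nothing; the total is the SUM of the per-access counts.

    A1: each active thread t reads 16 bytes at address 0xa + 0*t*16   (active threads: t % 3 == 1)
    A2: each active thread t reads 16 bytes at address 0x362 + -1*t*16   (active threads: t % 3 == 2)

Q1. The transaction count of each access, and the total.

A1: 1 transaction
A2: 4 transactions

Answer: 1,4; total 5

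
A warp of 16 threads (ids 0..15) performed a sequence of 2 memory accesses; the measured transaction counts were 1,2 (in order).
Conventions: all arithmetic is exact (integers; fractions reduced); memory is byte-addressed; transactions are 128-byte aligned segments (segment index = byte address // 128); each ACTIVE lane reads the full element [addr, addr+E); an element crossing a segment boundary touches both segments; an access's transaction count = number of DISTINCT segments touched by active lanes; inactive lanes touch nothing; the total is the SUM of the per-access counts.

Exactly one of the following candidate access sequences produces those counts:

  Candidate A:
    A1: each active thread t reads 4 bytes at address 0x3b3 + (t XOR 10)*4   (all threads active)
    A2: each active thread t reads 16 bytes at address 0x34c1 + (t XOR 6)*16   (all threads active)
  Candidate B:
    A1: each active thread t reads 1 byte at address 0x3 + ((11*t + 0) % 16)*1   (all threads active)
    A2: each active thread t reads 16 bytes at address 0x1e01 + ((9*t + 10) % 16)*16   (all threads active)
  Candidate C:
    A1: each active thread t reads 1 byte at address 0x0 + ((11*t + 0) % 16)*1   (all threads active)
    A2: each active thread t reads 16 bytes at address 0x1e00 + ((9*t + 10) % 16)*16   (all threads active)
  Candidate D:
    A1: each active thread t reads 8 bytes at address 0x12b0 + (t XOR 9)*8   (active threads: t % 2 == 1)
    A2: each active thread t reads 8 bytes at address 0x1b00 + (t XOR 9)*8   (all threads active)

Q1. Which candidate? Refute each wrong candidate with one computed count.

A: A2 gives 3 transactions, not 2
B: A2 gives 3 transactions, not 2
D: A1 gives 2 transactions, not 1
C: all counts match (1,2)

Answer: C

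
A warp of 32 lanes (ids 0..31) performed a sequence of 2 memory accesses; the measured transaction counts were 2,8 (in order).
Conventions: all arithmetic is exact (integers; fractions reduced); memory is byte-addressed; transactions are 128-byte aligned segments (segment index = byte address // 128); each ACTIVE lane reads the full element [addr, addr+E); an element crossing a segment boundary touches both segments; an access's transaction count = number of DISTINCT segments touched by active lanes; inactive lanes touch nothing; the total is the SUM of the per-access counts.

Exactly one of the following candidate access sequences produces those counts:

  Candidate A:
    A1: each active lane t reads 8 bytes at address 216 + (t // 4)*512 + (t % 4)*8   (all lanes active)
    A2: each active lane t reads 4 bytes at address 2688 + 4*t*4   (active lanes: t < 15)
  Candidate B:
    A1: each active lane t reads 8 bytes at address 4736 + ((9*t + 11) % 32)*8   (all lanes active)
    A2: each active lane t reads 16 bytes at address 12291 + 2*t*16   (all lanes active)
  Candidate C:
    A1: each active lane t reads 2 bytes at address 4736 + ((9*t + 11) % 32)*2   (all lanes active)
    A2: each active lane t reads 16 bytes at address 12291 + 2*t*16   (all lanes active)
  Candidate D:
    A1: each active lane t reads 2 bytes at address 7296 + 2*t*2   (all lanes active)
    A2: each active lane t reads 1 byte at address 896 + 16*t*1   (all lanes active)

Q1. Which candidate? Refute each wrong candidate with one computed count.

A: A1 gives 8 transactions, not 2
C: A1 gives 1 transaction, not 2
D: A1 gives 1 transaction, not 2
B: all counts match (2,8)

Answer: B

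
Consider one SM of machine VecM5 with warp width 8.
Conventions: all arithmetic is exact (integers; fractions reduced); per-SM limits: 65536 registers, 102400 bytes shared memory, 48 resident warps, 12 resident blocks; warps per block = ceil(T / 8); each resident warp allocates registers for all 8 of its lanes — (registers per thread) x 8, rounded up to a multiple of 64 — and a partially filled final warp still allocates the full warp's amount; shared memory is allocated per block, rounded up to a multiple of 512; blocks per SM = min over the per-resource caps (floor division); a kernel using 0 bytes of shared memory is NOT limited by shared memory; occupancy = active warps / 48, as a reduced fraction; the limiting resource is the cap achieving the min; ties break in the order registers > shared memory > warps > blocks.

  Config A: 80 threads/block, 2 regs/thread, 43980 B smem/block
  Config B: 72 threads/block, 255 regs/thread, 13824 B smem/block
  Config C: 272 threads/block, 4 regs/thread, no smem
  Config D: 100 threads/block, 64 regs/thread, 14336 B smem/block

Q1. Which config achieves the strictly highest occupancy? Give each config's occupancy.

occupancies: A 5/12, B 9/16, C 17/24, D 13/16

Answer: D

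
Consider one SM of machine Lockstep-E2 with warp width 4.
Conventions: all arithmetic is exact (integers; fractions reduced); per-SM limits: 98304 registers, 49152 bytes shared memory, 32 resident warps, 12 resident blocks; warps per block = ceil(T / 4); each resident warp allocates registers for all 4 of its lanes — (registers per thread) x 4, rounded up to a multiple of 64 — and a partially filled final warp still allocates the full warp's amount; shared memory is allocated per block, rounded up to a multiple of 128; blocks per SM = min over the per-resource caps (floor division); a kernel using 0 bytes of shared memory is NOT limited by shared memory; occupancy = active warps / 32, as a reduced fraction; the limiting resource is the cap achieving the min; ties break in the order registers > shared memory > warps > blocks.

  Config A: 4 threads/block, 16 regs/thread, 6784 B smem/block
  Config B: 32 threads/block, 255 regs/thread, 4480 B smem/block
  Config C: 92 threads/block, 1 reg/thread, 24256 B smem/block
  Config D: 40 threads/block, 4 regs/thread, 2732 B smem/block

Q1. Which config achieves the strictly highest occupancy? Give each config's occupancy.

occupancies: A 7/32, B 1, C 23/32, D 15/16

Answer: B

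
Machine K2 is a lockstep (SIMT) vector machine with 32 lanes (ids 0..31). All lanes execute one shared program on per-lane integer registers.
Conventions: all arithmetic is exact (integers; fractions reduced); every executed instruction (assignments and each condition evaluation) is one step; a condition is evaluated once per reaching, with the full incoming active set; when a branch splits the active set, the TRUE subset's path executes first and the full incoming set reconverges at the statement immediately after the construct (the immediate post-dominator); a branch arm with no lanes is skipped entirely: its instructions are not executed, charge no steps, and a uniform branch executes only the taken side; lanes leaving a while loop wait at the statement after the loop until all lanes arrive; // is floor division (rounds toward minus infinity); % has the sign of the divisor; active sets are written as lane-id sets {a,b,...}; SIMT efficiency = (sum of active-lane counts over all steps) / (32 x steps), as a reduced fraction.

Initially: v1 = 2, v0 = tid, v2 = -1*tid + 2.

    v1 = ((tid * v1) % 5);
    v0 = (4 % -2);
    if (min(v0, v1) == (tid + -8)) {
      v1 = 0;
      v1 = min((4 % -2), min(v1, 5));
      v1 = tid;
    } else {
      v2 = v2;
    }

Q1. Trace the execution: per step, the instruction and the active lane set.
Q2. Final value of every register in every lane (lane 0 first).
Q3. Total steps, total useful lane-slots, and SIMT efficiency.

step 0: v1 <- ((tid * v1) % 5)       {0,1,2,3,4,5,6,7,8,9,10,11,12,13,14,15,16,17,18,19,20,21,22,23,24,25,26,27,28,29,30,31}
step 1: v0 <- (4 % -2)               {0,1,2,3,4,5,6,7,8,9,10,11,12,13,14,15,16,17,18,19,20,21,22,23,24,25,26,27,28,29,30,31}
step 2: eval (min(v0, v1) == (tid + -8)) {0,1,2,3,4,5,6,7,8,9,10,11,12,13,14,15,16,17,18,19,20,21,22,23,24,25,26,27,28,29,30,31}
step 3: v1 <- 0                      {8}
step 4: v1 <- min((4 % -2), min(v1, 5)) {8}
step 5: v1 <- tid                    {8}
step 6: v2 <- v2                     {0,1,2,3,4,5,6,7,9,10,11,12,13,14,15,16,17,18,19,20,21,22,23,24,25,26,27,28,29,30,31}

Answer: 7 steps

v1: 0,2,4,1,3,0,2,4,8,3,0,2,4,1,3,0,2,4,1,3,0,2,4,1,3,0,2,4,1,3,0,2
v0: 0,0,0,0,0,0,0,0,0,0,0,0,0,0,0,0,0,0,0,0,0,0,0,0,0,0,0,0,0,0,0,0
v2: 2,1,0,-1,-2,-3,-4,-5,-6,-7,-8,-9,-10,-11,-12,-13,-14,-15,-16,-17,-18,-19,-20,-21,-22,-23,-24,-25,-26,-27,-28,-29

steps = 7; useful = 130; efficiency = 130/224 = 65/112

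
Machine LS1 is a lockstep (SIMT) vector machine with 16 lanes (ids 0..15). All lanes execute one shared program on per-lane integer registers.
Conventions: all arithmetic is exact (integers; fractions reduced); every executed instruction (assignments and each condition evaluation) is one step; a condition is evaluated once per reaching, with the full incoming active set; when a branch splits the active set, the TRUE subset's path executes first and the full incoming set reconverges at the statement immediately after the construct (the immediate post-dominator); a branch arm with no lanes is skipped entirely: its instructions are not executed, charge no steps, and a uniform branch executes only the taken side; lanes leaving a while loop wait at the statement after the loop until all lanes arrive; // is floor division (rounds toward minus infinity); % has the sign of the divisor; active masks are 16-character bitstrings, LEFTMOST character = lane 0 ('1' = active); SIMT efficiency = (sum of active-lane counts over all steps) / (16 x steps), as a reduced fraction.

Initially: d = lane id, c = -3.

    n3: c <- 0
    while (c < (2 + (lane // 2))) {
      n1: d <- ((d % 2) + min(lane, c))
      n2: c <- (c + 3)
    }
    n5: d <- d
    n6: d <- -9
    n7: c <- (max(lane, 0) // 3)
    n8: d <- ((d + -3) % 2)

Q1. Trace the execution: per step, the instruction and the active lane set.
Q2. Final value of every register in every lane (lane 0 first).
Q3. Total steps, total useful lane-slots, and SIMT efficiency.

step 0: c <- 0                       1111111111111111
step 1: eval (c < (2 + (lane // 2))) 1111111111111111
step 2: d <- ((d % 2) + min(lane, c)) 1111111111111111
step 3: c <- (c + 3)                 1111111111111111
step 4: eval (c < (2 + (lane // 2))) 1111111111111111
step 5: d <- ((d % 2) + min(lane, c)) 0000111111111111
step 6: c <- (c + 3)                 0000111111111111
step 7: eval (c < (2 + (lane // 2))) 0000111111111111
step 8: d <- ((d % 2) + min(lane, c)) 0000000000111111
step 9: c <- (c + 3)                 0000000000111111
step 10: eval (c < (2 + (lane // 2))) 0000000000111111
step 11: d <- d                       1111111111111111
step 12: d <- -9                      1111111111111111
step 13: c <- (max(lane, 0) // 3)     1111111111111111
step 14: d <- ((d + -3) % 2)          1111111111111111

Answer: 15 steps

d: 0,0,0,0,0,0,0,0,0,0,0,0,0,0,0,0
c: 0,0,0,1,1,1,2,2,2,3,3,3,4,4,4,5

steps = 15; useful = 198; efficiency = 198/240 = 33/40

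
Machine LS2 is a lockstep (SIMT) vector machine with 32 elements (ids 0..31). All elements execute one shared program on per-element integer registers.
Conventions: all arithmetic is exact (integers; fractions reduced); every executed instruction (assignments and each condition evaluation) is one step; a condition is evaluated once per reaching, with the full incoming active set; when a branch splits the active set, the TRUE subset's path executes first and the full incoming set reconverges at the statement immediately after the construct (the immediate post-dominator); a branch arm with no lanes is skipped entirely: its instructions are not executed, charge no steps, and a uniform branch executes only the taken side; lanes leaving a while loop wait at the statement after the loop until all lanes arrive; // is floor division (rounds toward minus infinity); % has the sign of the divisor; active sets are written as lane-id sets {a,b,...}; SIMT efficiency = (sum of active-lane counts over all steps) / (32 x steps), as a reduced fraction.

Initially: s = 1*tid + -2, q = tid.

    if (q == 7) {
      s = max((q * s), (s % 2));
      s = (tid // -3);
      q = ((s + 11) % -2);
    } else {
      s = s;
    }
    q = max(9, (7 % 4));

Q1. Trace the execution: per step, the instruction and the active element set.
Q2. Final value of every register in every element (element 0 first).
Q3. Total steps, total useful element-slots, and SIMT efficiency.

step 0: eval (q == 7)                {0,1,2,3,4,5,6,7,8,9,10,11,12,13,14,15,16,17,18,19,20,21,22,23,24,25,26,27,28,29,30,31}
step 1: s <- max((q * s), (s % 2))   {7}
step 2: s <- (tid // -3)             {7}
step 3: q <- ((s + 11) % -2)         {7}
step 4: s <- s                       {0,1,2,3,4,5,6,8,9,10,11,12,13,14,15,16,17,18,19,20,21,22,23,24,25,26,27,28,29,30,31}
step 5: q <- max(9, (7 % 4))         {0,1,2,3,4,5,6,7,8,9,10,11,12,13,14,15,16,17,18,19,20,21,22,23,24,25,26,27,28,29,30,31}

Answer: 6 steps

s: -2,-1,0,1,2,3,4,-3,6,7,8,9,10,11,12,13,14,15,16,17,18,19,20,21,22,23,24,25,26,27,28,29
q: 9,9,9,9,9,9,9,9,9,9,9,9,9,9,9,9,9,9,9,9,9,9,9,9,9,9,9,9,9,9,9,9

steps = 6; useful = 98; efficiency = 98/192 = 49/96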